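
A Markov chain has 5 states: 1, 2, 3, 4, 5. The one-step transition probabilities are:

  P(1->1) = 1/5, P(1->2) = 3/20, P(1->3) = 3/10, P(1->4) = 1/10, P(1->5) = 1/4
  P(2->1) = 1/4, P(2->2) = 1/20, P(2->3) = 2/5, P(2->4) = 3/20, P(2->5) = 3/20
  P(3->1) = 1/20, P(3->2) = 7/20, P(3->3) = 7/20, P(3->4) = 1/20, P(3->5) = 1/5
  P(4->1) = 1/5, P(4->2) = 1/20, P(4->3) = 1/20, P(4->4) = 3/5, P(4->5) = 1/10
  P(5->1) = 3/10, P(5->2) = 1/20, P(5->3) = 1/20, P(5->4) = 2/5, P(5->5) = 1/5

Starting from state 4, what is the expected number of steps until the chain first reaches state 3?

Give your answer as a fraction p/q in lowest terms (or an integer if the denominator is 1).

Let h_i = expected steps to first reach 3 from state i.
Boundary: h_3 = 0.
First-step equations for the other states:
  h_1 = 1 + 1/5*h_1 + 3/20*h_2 + 3/10*h_3 + 1/10*h_4 + 1/4*h_5
  h_2 = 1 + 1/4*h_1 + 1/20*h_2 + 2/5*h_3 + 3/20*h_4 + 3/20*h_5
  h_4 = 1 + 1/5*h_1 + 1/20*h_2 + 1/20*h_3 + 3/5*h_4 + 1/10*h_5
  h_5 = 1 + 3/10*h_1 + 1/20*h_2 + 1/20*h_3 + 2/5*h_4 + 1/5*h_5

Substituting h_3 = 0 and rearranging gives the linear system (I - Q) h = 1:
  [4/5, -3/20, -1/10, -1/4] . (h_1, h_2, h_4, h_5) = 1
  [-1/4, 19/20, -3/20, -3/20] . (h_1, h_2, h_4, h_5) = 1
  [-1/5, -1/20, 2/5, -1/10] . (h_1, h_2, h_4, h_5) = 1
  [-3/10, -1/20, -2/5, 4/5] . (h_1, h_2, h_4, h_5) = 1

Solving yields:
  h_1 = 49880/9141
  h_2 = 44620/9141
  h_4 = 6400/831
  h_5 = 68120/9141

Starting state is 4, so the expected hitting time is h_4 = 6400/831.

Answer: 6400/831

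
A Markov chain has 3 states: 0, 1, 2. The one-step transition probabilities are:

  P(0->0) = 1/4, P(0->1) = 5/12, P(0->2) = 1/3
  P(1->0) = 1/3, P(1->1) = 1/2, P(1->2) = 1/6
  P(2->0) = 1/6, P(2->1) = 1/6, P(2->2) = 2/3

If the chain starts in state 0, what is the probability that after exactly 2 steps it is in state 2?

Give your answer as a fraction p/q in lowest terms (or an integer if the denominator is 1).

Computing P^2 by repeated multiplication:
P^1 =
  0: [1/4, 5/12, 1/3]
  1: [1/3, 1/2, 1/6]
  2: [1/6, 1/6, 2/3]
P^2 =
  0: [37/144, 53/144, 3/8]
  1: [5/18, 5/12, 11/36]
  2: [5/24, 19/72, 19/36]

(P^2)[0 -> 2] = 3/8

Answer: 3/8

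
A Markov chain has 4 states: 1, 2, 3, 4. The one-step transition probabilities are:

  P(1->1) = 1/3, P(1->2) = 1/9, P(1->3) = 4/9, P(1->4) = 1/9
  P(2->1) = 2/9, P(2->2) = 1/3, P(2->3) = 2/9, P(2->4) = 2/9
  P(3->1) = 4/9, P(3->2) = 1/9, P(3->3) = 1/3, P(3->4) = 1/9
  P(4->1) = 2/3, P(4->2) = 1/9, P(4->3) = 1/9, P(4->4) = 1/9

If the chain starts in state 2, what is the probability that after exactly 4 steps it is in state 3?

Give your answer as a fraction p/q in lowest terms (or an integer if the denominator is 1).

Computing P^4 by repeated multiplication:
P^1 =
  1: [1/3, 1/9, 4/9, 1/9]
  2: [2/9, 1/3, 2/9, 2/9]
  3: [4/9, 1/9, 1/3, 1/9]
  4: [2/3, 1/9, 1/9, 1/9]
P^2 =
  1: [11/27, 11/81, 1/3, 10/81]
  2: [32/81, 5/27, 22/81, 4/27]
  3: [32/81, 11/81, 28/81, 10/81]
  4: [10/27, 11/81, 10/27, 10/81]
P^3 =
  1: [289/729, 103/729, 245/729, 92/729]
  2: [286/729, 37/243, 236/729, 32/243]
  3: [290/729, 103/729, 244/729, 92/729]
  4: [292/729, 103/729, 242/729, 92/729]
P^4 =
  1: [2605/6561, 935/6561, 2189/6561, 832/6561]
  2: [2600/6561, 317/2187, 2170/6561, 280/2187]
  3: [868/2187, 935/6561, 730/2187, 832/6561]
  4: [2602/6561, 935/6561, 2192/6561, 832/6561]

(P^4)[2 -> 3] = 2170/6561

Answer: 2170/6561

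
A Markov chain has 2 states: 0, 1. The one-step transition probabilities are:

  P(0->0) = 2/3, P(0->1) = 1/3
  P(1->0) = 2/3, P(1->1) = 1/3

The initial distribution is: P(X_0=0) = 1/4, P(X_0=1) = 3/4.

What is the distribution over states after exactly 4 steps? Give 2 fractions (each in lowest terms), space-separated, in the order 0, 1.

Answer: 2/3 1/3

Derivation:
Propagating the distribution step by step (d_{t+1} = d_t * P):
d_0 = (0=1/4, 1=3/4)
  d_1[0] = 1/4*2/3 + 3/4*2/3 = 2/3
  d_1[1] = 1/4*1/3 + 3/4*1/3 = 1/3
d_1 = (0=2/3, 1=1/3)
  d_2[0] = 2/3*2/3 + 1/3*2/3 = 2/3
  d_2[1] = 2/3*1/3 + 1/3*1/3 = 1/3
d_2 = (0=2/3, 1=1/3)
  d_3[0] = 2/3*2/3 + 1/3*2/3 = 2/3
  d_3[1] = 2/3*1/3 + 1/3*1/3 = 1/3
d_3 = (0=2/3, 1=1/3)
  d_4[0] = 2/3*2/3 + 1/3*2/3 = 2/3
  d_4[1] = 2/3*1/3 + 1/3*1/3 = 1/3
d_4 = (0=2/3, 1=1/3)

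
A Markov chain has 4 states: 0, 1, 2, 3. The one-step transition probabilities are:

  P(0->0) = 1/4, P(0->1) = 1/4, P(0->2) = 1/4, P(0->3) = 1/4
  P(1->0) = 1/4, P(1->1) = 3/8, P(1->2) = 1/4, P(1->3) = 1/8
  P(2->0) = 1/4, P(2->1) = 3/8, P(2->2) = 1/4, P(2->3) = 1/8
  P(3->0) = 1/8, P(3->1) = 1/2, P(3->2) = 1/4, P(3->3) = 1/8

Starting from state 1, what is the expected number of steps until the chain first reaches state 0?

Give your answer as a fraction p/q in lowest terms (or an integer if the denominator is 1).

Answer: 64/15

Derivation:
Let h_i = expected steps to first reach 0 from state i.
Boundary: h_0 = 0.
First-step equations for the other states:
  h_1 = 1 + 1/4*h_0 + 3/8*h_1 + 1/4*h_2 + 1/8*h_3
  h_2 = 1 + 1/4*h_0 + 3/8*h_1 + 1/4*h_2 + 1/8*h_3
  h_3 = 1 + 1/8*h_0 + 1/2*h_1 + 1/4*h_2 + 1/8*h_3

Substituting h_0 = 0 and rearranging gives the linear system (I - Q) h = 1:
  [5/8, -1/4, -1/8] . (h_1, h_2, h_3) = 1
  [-3/8, 3/4, -1/8] . (h_1, h_2, h_3) = 1
  [-1/2, -1/4, 7/8] . (h_1, h_2, h_3) = 1

Solving yields:
  h_1 = 64/15
  h_2 = 64/15
  h_3 = 24/5

Starting state is 1, so the expected hitting time is h_1 = 64/15.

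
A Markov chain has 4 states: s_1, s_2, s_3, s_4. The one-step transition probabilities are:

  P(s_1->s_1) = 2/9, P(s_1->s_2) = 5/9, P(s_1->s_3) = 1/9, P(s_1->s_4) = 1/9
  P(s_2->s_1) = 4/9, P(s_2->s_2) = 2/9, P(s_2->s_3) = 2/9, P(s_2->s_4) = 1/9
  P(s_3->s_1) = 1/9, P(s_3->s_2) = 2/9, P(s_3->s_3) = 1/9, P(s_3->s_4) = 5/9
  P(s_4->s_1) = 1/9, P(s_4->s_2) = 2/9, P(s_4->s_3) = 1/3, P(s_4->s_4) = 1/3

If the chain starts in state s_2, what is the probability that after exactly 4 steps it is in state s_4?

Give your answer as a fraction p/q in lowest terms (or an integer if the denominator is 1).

Computing P^4 by repeated multiplication:
P^1 =
  s_1: [2/9, 5/9, 1/9, 1/9]
  s_2: [4/9, 2/9, 2/9, 1/9]
  s_3: [1/9, 2/9, 1/9, 5/9]
  s_4: [1/9, 2/9, 1/3, 1/3]
P^2 =
  s_1: [26/81, 8/27, 16/81, 5/27]
  s_2: [19/81, 10/27, 13/81, 19/81]
  s_3: [16/81, 7/27, 7/27, 23/81]
  s_4: [16/81, 7/27, 17/81, 1/3]
P^3 =
  s_1: [179/729, 80/243, 5/27, 175/729]
  s_2: [190/729, 73/243, 149/729, 19/81]
  s_3: [160/729, 70/243, 148/729, 211/729]
  s_4: [160/729, 70/243, 52/243, 203/729]
P^4 =
  s_1: [1628/6561, 665/2187, 1319/6561, 1619/6561]
  s_2: [1576/6561, 676/2187, 430/2187, 1667/6561]
  s_3: [1519/6561, 646/2187, 1361/6561, 581/2187]
  s_4: [1519/6561, 646/2187, 1345/6561, 1759/6561]

(P^4)[s_2 -> s_4] = 1667/6561

Answer: 1667/6561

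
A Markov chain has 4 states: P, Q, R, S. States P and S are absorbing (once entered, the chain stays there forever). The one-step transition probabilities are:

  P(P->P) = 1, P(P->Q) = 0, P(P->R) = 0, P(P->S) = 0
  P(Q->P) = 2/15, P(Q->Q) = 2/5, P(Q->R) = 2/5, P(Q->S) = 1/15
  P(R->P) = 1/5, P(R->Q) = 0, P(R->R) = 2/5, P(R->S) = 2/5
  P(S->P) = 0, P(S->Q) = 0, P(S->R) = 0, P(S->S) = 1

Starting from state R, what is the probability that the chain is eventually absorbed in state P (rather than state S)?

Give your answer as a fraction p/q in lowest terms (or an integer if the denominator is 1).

Answer: 1/3

Derivation:
Let a_i = P(absorbed in P | start in state i).
Boundary conditions: a_P = 1, a_S = 0.
For each transient state i, a_i = sum_j P(i->j) * a_j:
  a_Q = 2/15*a_P + 2/5*a_Q + 2/5*a_R + 1/15*a_S
  a_R = 1/5*a_P + 0*a_Q + 2/5*a_R + 2/5*a_S

Substituting a_P = 1 and a_S = 0, rearrange to (I - Q) a = r where r[i] = P(i -> P):
  [3/5, -2/5] . (a_Q, a_R) = 2/15
  [0, 3/5] . (a_Q, a_R) = 1/5

Solving yields:
  a_Q = 4/9
  a_R = 1/3

Starting state is R, so the absorption probability is a_R = 1/3.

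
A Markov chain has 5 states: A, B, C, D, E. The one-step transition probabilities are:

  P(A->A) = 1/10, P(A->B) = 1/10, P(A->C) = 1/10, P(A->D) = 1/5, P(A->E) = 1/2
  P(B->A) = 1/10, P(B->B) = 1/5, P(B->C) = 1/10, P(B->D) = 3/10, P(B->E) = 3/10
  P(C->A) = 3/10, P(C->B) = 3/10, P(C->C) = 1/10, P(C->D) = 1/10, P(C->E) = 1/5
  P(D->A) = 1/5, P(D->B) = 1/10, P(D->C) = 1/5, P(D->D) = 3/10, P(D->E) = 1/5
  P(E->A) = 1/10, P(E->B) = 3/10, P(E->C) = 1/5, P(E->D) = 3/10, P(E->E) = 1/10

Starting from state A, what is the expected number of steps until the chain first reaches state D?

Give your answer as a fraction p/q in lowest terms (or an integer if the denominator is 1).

Answer: 13310/3163

Derivation:
Let h_i = expected steps to first reach D from state i.
Boundary: h_D = 0.
First-step equations for the other states:
  h_A = 1 + 1/10*h_A + 1/10*h_B + 1/10*h_C + 1/5*h_D + 1/2*h_E
  h_B = 1 + 1/10*h_A + 1/5*h_B + 1/10*h_C + 3/10*h_D + 3/10*h_E
  h_C = 1 + 3/10*h_A + 3/10*h_B + 1/10*h_C + 1/10*h_D + 1/5*h_E
  h_E = 1 + 1/10*h_A + 3/10*h_B + 1/5*h_C + 3/10*h_D + 1/10*h_E

Substituting h_D = 0 and rearranging gives the linear system (I - Q) h = 1:
  [9/10, -1/10, -1/10, -1/2] . (h_A, h_B, h_C, h_E) = 1
  [-1/10, 4/5, -1/10, -3/10] . (h_A, h_B, h_C, h_E) = 1
  [-3/10, -3/10, 9/10, -1/5] . (h_A, h_B, h_C, h_E) = 1
  [-1/10, -3/10, -1/5, 9/10] . (h_A, h_B, h_C, h_E) = 1

Solving yields:
  h_A = 13310/3163
  h_B = 12060/3163
  h_C = 14700/3163
  h_E = 12280/3163

Starting state is A, so the expected hitting time is h_A = 13310/3163.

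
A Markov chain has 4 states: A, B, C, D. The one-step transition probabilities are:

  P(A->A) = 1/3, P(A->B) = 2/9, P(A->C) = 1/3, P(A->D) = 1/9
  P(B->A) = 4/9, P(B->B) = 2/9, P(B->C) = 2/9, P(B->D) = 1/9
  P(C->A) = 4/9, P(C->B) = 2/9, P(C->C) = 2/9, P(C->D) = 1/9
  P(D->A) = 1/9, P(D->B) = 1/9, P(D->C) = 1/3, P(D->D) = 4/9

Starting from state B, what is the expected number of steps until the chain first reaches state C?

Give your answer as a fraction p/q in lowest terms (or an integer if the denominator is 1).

Let h_i = expected steps to first reach C from state i.
Boundary: h_C = 0.
First-step equations for the other states:
  h_A = 1 + 1/3*h_A + 2/9*h_B + 1/3*h_C + 1/9*h_D
  h_B = 1 + 4/9*h_A + 2/9*h_B + 2/9*h_C + 1/9*h_D
  h_D = 1 + 1/9*h_A + 1/9*h_B + 1/3*h_C + 4/9*h_D

Substituting h_C = 0 and rearranging gives the linear system (I - Q) h = 1:
  [2/3, -2/9, -1/9] . (h_A, h_B, h_D) = 1
  [-4/9, 7/9, -1/9] . (h_A, h_B, h_D) = 1
  [-1/9, -1/9, 5/9] . (h_A, h_B, h_D) = 1

Solving yields:
  h_A = 486/151
  h_B = 540/151
  h_D = 477/151

Starting state is B, so the expected hitting time is h_B = 540/151.

Answer: 540/151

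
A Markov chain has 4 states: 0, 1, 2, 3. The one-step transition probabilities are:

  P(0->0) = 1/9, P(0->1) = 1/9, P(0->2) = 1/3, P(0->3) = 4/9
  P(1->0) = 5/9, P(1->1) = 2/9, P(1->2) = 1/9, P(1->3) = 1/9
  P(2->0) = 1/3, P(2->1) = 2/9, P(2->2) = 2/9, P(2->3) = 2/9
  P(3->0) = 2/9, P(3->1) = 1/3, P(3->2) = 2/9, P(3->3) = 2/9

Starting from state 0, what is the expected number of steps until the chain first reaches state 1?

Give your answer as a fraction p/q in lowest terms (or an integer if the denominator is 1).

Answer: 972/205

Derivation:
Let h_i = expected steps to first reach 1 from state i.
Boundary: h_1 = 0.
First-step equations for the other states:
  h_0 = 1 + 1/9*h_0 + 1/9*h_1 + 1/3*h_2 + 4/9*h_3
  h_2 = 1 + 1/3*h_0 + 2/9*h_1 + 2/9*h_2 + 2/9*h_3
  h_3 = 1 + 2/9*h_0 + 1/3*h_1 + 2/9*h_2 + 2/9*h_3

Substituting h_1 = 0 and rearranging gives the linear system (I - Q) h = 1:
  [8/9, -1/3, -4/9] . (h_0, h_2, h_3) = 1
  [-1/3, 7/9, -2/9] . (h_0, h_2, h_3) = 1
  [-2/9, -2/9, 7/9] . (h_0, h_2, h_3) = 1

Solving yields:
  h_0 = 972/205
  h_2 = 909/205
  h_3 = 801/205

Starting state is 0, so the expected hitting time is h_0 = 972/205.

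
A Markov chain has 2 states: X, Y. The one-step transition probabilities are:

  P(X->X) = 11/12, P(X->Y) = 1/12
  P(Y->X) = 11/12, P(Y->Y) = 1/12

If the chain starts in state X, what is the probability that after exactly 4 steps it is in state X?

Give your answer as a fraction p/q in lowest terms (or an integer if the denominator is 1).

Answer: 11/12

Derivation:
Computing P^4 by repeated multiplication:
P^1 =
  X: [11/12, 1/12]
  Y: [11/12, 1/12]
P^2 =
  X: [11/12, 1/12]
  Y: [11/12, 1/12]
P^3 =
  X: [11/12, 1/12]
  Y: [11/12, 1/12]
P^4 =
  X: [11/12, 1/12]
  Y: [11/12, 1/12]

(P^4)[X -> X] = 11/12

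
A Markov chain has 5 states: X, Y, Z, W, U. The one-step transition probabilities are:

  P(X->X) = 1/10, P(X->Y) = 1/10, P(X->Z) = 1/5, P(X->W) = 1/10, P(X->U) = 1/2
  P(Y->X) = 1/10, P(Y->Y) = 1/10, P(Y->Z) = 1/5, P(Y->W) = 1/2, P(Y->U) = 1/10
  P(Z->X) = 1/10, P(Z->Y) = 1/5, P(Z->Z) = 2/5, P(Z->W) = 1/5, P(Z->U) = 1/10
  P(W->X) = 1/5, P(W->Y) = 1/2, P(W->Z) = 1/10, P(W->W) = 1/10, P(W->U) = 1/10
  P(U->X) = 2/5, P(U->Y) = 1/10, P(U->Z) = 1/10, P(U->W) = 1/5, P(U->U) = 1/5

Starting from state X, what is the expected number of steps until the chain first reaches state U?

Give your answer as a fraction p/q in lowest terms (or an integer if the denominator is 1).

Answer: 490/121

Derivation:
Let h_i = expected steps to first reach U from state i.
Boundary: h_U = 0.
First-step equations for the other states:
  h_X = 1 + 1/10*h_X + 1/10*h_Y + 1/5*h_Z + 1/10*h_W + 1/2*h_U
  h_Y = 1 + 1/10*h_X + 1/10*h_Y + 1/5*h_Z + 1/2*h_W + 1/10*h_U
  h_Z = 1 + 1/10*h_X + 1/5*h_Y + 2/5*h_Z + 1/5*h_W + 1/10*h_U
  h_W = 1 + 1/5*h_X + 1/2*h_Y + 1/10*h_Z + 1/10*h_W + 1/10*h_U

Substituting h_U = 0 and rearranging gives the linear system (I - Q) h = 1:
  [9/10, -1/10, -1/5, -1/10] . (h_X, h_Y, h_Z, h_W) = 1
  [-1/10, 9/10, -1/5, -1/2] . (h_X, h_Y, h_Z, h_W) = 1
  [-1/10, -1/5, 3/5, -1/5] . (h_X, h_Y, h_Z, h_W) = 1
  [-1/5, -1/2, -1/10, 9/10] . (h_X, h_Y, h_Z, h_W) = 1

Solving yields:
  h_X = 490/121
  h_Y = 510/77
  h_Z = 810/121
  h_W = 5450/847

Starting state is X, so the expected hitting time is h_X = 490/121.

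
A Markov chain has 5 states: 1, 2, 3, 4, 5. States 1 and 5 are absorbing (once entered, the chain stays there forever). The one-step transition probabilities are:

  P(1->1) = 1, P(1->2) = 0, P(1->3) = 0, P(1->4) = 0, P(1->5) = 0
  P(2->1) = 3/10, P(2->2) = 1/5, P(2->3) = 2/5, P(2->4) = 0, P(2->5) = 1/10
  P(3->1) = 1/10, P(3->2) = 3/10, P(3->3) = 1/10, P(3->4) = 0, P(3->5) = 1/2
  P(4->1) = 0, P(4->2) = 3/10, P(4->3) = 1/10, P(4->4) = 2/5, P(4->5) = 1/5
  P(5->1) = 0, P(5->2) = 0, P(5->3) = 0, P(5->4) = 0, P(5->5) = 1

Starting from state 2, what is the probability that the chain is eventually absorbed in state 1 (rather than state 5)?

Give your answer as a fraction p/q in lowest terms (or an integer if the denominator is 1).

Answer: 31/60

Derivation:
Let a_i = P(absorbed in 1 | start in state i).
Boundary conditions: a_1 = 1, a_5 = 0.
For each transient state i, a_i = sum_j P(i->j) * a_j:
  a_2 = 3/10*a_1 + 1/5*a_2 + 2/5*a_3 + 0*a_4 + 1/10*a_5
  a_3 = 1/10*a_1 + 3/10*a_2 + 1/10*a_3 + 0*a_4 + 1/2*a_5
  a_4 = 0*a_1 + 3/10*a_2 + 1/10*a_3 + 2/5*a_4 + 1/5*a_5

Substituting a_1 = 1 and a_5 = 0, rearrange to (I - Q) a = r where r[i] = P(i -> 1):
  [4/5, -2/5, 0] . (a_2, a_3, a_4) = 3/10
  [-3/10, 9/10, 0] . (a_2, a_3, a_4) = 1/10
  [-3/10, -1/10, 3/5] . (a_2, a_3, a_4) = 0

Solving yields:
  a_2 = 31/60
  a_3 = 17/60
  a_4 = 11/36

Starting state is 2, so the absorption probability is a_2 = 31/60.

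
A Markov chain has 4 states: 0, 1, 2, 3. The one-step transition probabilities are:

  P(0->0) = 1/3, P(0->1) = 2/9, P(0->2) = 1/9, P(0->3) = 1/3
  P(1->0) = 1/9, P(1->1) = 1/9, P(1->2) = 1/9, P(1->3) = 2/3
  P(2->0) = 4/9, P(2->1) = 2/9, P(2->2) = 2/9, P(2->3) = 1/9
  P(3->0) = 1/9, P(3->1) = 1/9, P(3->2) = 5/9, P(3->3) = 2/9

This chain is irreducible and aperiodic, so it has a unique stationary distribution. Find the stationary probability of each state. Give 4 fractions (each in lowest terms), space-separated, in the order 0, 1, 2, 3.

The stationary distribution satisfies pi = pi * P, i.e.:
  pi_0 = 1/3*pi_0 + 1/9*pi_1 + 4/9*pi_2 + 1/9*pi_3
  pi_1 = 2/9*pi_0 + 1/9*pi_1 + 2/9*pi_2 + 1/9*pi_3
  pi_2 = 1/9*pi_0 + 1/9*pi_1 + 2/9*pi_2 + 5/9*pi_3
  pi_3 = 1/3*pi_0 + 2/3*pi_1 + 1/9*pi_2 + 2/9*pi_3
with normalization: pi_0 + pi_1 + pi_2 + pi_3 = 1.

Using the first 3 balance equations plus normalization, the linear system A*pi = b is:
  [-2/3, 1/9, 4/9, 1/9] . pi = 0
  [2/9, -8/9, 2/9, 1/9] . pi = 0
  [1/9, 1/9, -7/9, 5/9] . pi = 0
  [1, 1, 1, 1] . pi = 1

Solving yields:
  pi_0 = 235/904
  pi_1 = 77/452
  pi_2 = 247/904
  pi_3 = 67/226

Verification (pi * P):
  235/904*1/3 + 77/452*1/9 + 247/904*4/9 + 67/226*1/9 = 235/904 = pi_0  (ok)
  235/904*2/9 + 77/452*1/9 + 247/904*2/9 + 67/226*1/9 = 77/452 = pi_1  (ok)
  235/904*1/9 + 77/452*1/9 + 247/904*2/9 + 67/226*5/9 = 247/904 = pi_2  (ok)
  235/904*1/3 + 77/452*2/3 + 247/904*1/9 + 67/226*2/9 = 67/226 = pi_3  (ok)

Answer: 235/904 77/452 247/904 67/226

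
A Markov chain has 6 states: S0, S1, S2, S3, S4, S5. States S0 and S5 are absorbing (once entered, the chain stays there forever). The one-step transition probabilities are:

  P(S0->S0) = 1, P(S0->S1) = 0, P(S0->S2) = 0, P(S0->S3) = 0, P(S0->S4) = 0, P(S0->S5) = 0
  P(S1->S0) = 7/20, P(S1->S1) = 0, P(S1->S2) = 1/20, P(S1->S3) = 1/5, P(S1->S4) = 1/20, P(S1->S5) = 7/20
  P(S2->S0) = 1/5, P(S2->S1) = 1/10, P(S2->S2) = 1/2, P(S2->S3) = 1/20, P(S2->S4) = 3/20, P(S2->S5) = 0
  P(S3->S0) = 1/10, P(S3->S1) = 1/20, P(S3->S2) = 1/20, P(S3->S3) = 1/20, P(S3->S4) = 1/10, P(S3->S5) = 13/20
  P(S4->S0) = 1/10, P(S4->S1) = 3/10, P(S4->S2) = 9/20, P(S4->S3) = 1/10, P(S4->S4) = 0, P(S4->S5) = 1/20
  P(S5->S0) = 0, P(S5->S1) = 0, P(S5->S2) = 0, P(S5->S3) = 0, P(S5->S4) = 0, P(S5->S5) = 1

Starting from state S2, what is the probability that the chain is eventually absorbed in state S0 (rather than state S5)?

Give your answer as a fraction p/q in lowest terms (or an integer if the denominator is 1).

Answer: 13658/19957

Derivation:
Let a_i = P(absorbed in S0 | start in state i).
Boundary conditions: a_S0 = 1, a_S5 = 0.
For each transient state i, a_i = sum_j P(i->j) * a_j:
  a_S1 = 7/20*a_S0 + 0*a_S1 + 1/20*a_S2 + 1/5*a_S3 + 1/20*a_S4 + 7/20*a_S5
  a_S2 = 1/5*a_S0 + 1/10*a_S1 + 1/2*a_S2 + 1/20*a_S3 + 3/20*a_S4 + 0*a_S5
  a_S3 = 1/10*a_S0 + 1/20*a_S1 + 1/20*a_S2 + 1/20*a_S3 + 1/10*a_S4 + 13/20*a_S5
  a_S4 = 1/10*a_S0 + 3/10*a_S1 + 9/20*a_S2 + 1/10*a_S3 + 0*a_S4 + 1/20*a_S5

Substituting a_S0 = 1 and a_S5 = 0, rearrange to (I - Q) a = r where r[i] = P(i -> S0):
  [1, -1/20, -1/5, -1/20] . (a_S1, a_S2, a_S3, a_S4) = 7/20
  [-1/10, 1/2, -1/20, -3/20] . (a_S1, a_S2, a_S3, a_S4) = 1/5
  [-1/20, -1/20, 19/20, -1/10] . (a_S1, a_S2, a_S3, a_S4) = 1/10
  [-3/10, -9/20, -1/10, 1] . (a_S1, a_S2, a_S3, a_S4) = 1/10

Solving yields:
  a_S1 = 9133/19957
  a_S2 = 13658/19957
  a_S3 = 4493/19957
  a_S4 = 11331/19957

Starting state is S2, so the absorption probability is a_S2 = 13658/19957.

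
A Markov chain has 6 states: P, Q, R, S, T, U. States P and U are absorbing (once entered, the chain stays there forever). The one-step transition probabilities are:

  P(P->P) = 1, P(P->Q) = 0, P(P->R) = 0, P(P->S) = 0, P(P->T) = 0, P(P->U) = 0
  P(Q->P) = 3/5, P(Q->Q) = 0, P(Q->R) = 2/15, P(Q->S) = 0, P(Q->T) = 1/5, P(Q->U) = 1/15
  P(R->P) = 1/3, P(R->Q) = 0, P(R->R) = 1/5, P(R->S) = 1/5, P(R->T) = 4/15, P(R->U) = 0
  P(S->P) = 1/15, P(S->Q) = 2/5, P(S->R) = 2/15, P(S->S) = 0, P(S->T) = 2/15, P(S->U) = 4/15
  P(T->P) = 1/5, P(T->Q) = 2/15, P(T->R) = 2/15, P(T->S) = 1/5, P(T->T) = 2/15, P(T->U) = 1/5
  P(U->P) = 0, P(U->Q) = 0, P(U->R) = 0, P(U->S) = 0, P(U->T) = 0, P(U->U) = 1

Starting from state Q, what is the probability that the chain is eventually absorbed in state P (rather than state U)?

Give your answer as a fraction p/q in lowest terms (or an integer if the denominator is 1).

Let a_i = P(absorbed in P | start in state i).
Boundary conditions: a_P = 1, a_U = 0.
For each transient state i, a_i = sum_j P(i->j) * a_j:
  a_Q = 3/5*a_P + 0*a_Q + 2/15*a_R + 0*a_S + 1/5*a_T + 1/15*a_U
  a_R = 1/3*a_P + 0*a_Q + 1/5*a_R + 1/5*a_S + 4/15*a_T + 0*a_U
  a_S = 1/15*a_P + 2/5*a_Q + 2/15*a_R + 0*a_S + 2/15*a_T + 4/15*a_U
  a_T = 1/5*a_P + 2/15*a_Q + 2/15*a_R + 1/5*a_S + 2/15*a_T + 1/5*a_U

Substituting a_P = 1 and a_U = 0, rearrange to (I - Q) a = r where r[i] = P(i -> P):
  [1, -2/15, 0, -1/5] . (a_Q, a_R, a_S, a_T) = 3/5
  [0, 4/5, -1/5, -4/15] . (a_Q, a_R, a_S, a_T) = 1/3
  [-2/5, -2/15, 1, -2/15] . (a_Q, a_R, a_S, a_T) = 1/15
  [-2/15, -2/15, -1/5, 13/15] . (a_Q, a_R, a_S, a_T) = 1/5

Solving yields:
  a_Q = 3821/4639
  a_R = 3546/4639
  a_S = 2687/4639
  a_T = 2824/4639

Starting state is Q, so the absorption probability is a_Q = 3821/4639.

Answer: 3821/4639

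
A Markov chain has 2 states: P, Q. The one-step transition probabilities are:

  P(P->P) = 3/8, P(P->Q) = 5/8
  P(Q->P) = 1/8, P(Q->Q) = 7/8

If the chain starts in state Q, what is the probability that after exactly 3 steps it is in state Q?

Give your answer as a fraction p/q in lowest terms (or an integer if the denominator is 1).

Computing P^3 by repeated multiplication:
P^1 =
  P: [3/8, 5/8]
  Q: [1/8, 7/8]
P^2 =
  P: [7/32, 25/32]
  Q: [5/32, 27/32]
P^3 =
  P: [23/128, 105/128]
  Q: [21/128, 107/128]

(P^3)[Q -> Q] = 107/128

Answer: 107/128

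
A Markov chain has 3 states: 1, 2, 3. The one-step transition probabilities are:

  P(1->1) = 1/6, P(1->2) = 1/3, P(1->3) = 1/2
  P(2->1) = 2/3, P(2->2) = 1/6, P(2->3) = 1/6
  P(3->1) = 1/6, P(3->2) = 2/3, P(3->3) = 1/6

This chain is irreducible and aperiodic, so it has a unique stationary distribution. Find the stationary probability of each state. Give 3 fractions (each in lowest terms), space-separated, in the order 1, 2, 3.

Answer: 7/20 11/30 17/60

Derivation:
The stationary distribution satisfies pi = pi * P, i.e.:
  pi_1 = 1/6*pi_1 + 2/3*pi_2 + 1/6*pi_3
  pi_2 = 1/3*pi_1 + 1/6*pi_2 + 2/3*pi_3
  pi_3 = 1/2*pi_1 + 1/6*pi_2 + 1/6*pi_3
with normalization: pi_1 + pi_2 + pi_3 = 1.

Using the first 2 balance equations plus normalization, the linear system A*pi = b is:
  [-5/6, 2/3, 1/6] . pi = 0
  [1/3, -5/6, 2/3] . pi = 0
  [1, 1, 1] . pi = 1

Solving yields:
  pi_1 = 7/20
  pi_2 = 11/30
  pi_3 = 17/60

Verification (pi * P):
  7/20*1/6 + 11/30*2/3 + 17/60*1/6 = 7/20 = pi_1  (ok)
  7/20*1/3 + 11/30*1/6 + 17/60*2/3 = 11/30 = pi_2  (ok)
  7/20*1/2 + 11/30*1/6 + 17/60*1/6 = 17/60 = pi_3  (ok)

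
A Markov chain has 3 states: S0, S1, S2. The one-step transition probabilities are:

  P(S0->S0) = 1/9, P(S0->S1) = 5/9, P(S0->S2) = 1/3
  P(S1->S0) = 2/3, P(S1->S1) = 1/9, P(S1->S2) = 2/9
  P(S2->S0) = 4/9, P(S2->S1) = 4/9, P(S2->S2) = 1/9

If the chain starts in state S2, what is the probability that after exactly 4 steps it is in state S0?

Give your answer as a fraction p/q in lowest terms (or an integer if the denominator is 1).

Computing P^4 by repeated multiplication:
P^1 =
  S0: [1/9, 5/9, 1/3]
  S1: [2/3, 1/9, 2/9]
  S2: [4/9, 4/9, 1/9]
P^2 =
  S0: [43/81, 22/81, 16/81]
  S1: [20/81, 13/27, 22/81]
  S2: [32/81, 28/81, 7/27]
P^3 =
  S0: [239/729, 301/729, 7/27]
  S1: [38/81, 227/729, 160/729]
  S2: [284/729, 272/729, 173/729]
P^4 =
  S0: [2801/6561, 2252/6561, 1508/6561]
  S1: [2344/6561, 859/2187, 1640/6561]
  S2: [2608/6561, 2384/6561, 523/2187]

(P^4)[S2 -> S0] = 2608/6561

Answer: 2608/6561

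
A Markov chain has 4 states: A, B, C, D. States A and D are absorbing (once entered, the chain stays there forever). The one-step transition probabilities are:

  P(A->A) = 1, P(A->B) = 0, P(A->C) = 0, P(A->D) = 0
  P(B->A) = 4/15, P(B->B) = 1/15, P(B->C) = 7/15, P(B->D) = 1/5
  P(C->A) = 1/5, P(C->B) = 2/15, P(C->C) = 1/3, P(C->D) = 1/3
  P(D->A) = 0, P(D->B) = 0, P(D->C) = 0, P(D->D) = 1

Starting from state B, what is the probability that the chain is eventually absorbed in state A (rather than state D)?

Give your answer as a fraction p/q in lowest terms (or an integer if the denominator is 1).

Answer: 61/126

Derivation:
Let a_i = P(absorbed in A | start in state i).
Boundary conditions: a_A = 1, a_D = 0.
For each transient state i, a_i = sum_j P(i->j) * a_j:
  a_B = 4/15*a_A + 1/15*a_B + 7/15*a_C + 1/5*a_D
  a_C = 1/5*a_A + 2/15*a_B + 1/3*a_C + 1/3*a_D

Substituting a_A = 1 and a_D = 0, rearrange to (I - Q) a = r where r[i] = P(i -> A):
  [14/15, -7/15] . (a_B, a_C) = 4/15
  [-2/15, 2/3] . (a_B, a_C) = 1/5

Solving yields:
  a_B = 61/126
  a_C = 25/63

Starting state is B, so the absorption probability is a_B = 61/126.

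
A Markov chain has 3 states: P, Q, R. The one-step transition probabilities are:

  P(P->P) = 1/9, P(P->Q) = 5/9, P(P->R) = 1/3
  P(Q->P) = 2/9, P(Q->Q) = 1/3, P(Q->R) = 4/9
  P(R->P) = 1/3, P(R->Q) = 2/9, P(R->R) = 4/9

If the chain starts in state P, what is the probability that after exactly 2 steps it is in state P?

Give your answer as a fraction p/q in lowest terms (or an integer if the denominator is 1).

Answer: 20/81

Derivation:
Computing P^2 by repeated multiplication:
P^1 =
  P: [1/9, 5/9, 1/3]
  Q: [2/9, 1/3, 4/9]
  R: [1/3, 2/9, 4/9]
P^2 =
  P: [20/81, 26/81, 35/81]
  Q: [20/81, 1/3, 34/81]
  R: [19/81, 29/81, 11/27]

(P^2)[P -> P] = 20/81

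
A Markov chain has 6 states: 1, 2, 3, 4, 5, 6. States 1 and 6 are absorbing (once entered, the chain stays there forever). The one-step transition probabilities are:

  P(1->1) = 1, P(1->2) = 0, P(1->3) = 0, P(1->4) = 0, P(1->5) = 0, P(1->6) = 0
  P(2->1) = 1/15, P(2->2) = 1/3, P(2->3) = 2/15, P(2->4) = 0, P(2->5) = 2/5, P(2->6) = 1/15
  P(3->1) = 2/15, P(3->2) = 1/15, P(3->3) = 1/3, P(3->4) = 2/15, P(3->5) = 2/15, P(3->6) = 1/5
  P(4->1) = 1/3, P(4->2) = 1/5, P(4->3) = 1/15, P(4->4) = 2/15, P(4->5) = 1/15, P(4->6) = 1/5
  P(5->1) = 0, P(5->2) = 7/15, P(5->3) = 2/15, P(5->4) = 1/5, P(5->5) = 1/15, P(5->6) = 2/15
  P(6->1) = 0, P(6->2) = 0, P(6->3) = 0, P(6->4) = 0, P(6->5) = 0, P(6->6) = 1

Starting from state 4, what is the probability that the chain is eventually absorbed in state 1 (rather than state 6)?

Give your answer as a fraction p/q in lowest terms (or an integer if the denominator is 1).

Answer: 1343/2471

Derivation:
Let a_i = P(absorbed in 1 | start in state i).
Boundary conditions: a_1 = 1, a_6 = 0.
For each transient state i, a_i = sum_j P(i->j) * a_j:
  a_2 = 1/15*a_1 + 1/3*a_2 + 2/15*a_3 + 0*a_4 + 2/5*a_5 + 1/15*a_6
  a_3 = 2/15*a_1 + 1/15*a_2 + 1/3*a_3 + 2/15*a_4 + 2/15*a_5 + 1/5*a_6
  a_4 = 1/3*a_1 + 1/5*a_2 + 1/15*a_3 + 2/15*a_4 + 1/15*a_5 + 1/5*a_6
  a_5 = 0*a_1 + 7/15*a_2 + 2/15*a_3 + 1/5*a_4 + 1/15*a_5 + 2/15*a_6

Substituting a_1 = 1 and a_6 = 0, rearrange to (I - Q) a = r where r[i] = P(i -> 1):
  [2/3, -2/15, 0, -2/5] . (a_2, a_3, a_4, a_5) = 1/15
  [-1/15, 2/3, -2/15, -2/15] . (a_2, a_3, a_4, a_5) = 2/15
  [-1/5, -1/15, 13/15, -1/15] . (a_2, a_3, a_4, a_5) = 1/3
  [-7/15, -2/15, -1/5, 14/15] . (a_2, a_3, a_4, a_5) = 0

Solving yields:
  a_2 = 1031/2471
  a_3 = 4227/9884
  a_4 = 1343/2471
  a_5 = 3817/9884

Starting state is 4, so the absorption probability is a_4 = 1343/2471.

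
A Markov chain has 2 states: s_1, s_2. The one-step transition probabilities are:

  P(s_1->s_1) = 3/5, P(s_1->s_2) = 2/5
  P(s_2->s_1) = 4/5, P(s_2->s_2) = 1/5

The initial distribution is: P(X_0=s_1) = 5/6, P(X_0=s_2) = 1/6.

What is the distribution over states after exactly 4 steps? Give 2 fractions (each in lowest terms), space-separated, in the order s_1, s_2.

Answer: 2501/3750 1249/3750

Derivation:
Propagating the distribution step by step (d_{t+1} = d_t * P):
d_0 = (s_1=5/6, s_2=1/6)
  d_1[s_1] = 5/6*3/5 + 1/6*4/5 = 19/30
  d_1[s_2] = 5/6*2/5 + 1/6*1/5 = 11/30
d_1 = (s_1=19/30, s_2=11/30)
  d_2[s_1] = 19/30*3/5 + 11/30*4/5 = 101/150
  d_2[s_2] = 19/30*2/5 + 11/30*1/5 = 49/150
d_2 = (s_1=101/150, s_2=49/150)
  d_3[s_1] = 101/150*3/5 + 49/150*4/5 = 499/750
  d_3[s_2] = 101/150*2/5 + 49/150*1/5 = 251/750
d_3 = (s_1=499/750, s_2=251/750)
  d_4[s_1] = 499/750*3/5 + 251/750*4/5 = 2501/3750
  d_4[s_2] = 499/750*2/5 + 251/750*1/5 = 1249/3750
d_4 = (s_1=2501/3750, s_2=1249/3750)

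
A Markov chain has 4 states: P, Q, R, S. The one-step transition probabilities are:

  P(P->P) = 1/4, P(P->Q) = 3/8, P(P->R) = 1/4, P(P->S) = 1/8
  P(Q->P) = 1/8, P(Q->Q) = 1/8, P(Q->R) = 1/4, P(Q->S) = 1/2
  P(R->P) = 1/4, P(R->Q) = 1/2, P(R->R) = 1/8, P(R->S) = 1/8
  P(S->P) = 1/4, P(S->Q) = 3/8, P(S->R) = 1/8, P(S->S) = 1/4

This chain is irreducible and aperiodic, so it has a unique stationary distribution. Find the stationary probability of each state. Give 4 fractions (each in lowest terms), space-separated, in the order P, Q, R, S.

The stationary distribution satisfies pi = pi * P, i.e.:
  pi_P = 1/4*pi_P + 1/8*pi_Q + 1/4*pi_R + 1/4*pi_S
  pi_Q = 3/8*pi_P + 1/8*pi_Q + 1/2*pi_R + 3/8*pi_S
  pi_R = 1/4*pi_P + 1/4*pi_Q + 1/8*pi_R + 1/8*pi_S
  pi_S = 1/8*pi_P + 1/2*pi_Q + 1/8*pi_R + 1/4*pi_S
with normalization: pi_P + pi_Q + pi_R + pi_S = 1.

Using the first 3 balance equations plus normalization, the linear system A*pi = b is:
  [-3/4, 1/8, 1/4, 1/4] . pi = 0
  [3/8, -7/8, 1/2, 3/8] . pi = 0
  [1/4, 1/4, -7/8, 1/8] . pi = 0
  [1, 1, 1, 1] . pi = 1

Solving yields:
  pi_P = 133/633
  pi_Q = 202/633
  pi_R = 121/633
  pi_S = 59/211

Verification (pi * P):
  133/633*1/4 + 202/633*1/8 + 121/633*1/4 + 59/211*1/4 = 133/633 = pi_P  (ok)
  133/633*3/8 + 202/633*1/8 + 121/633*1/2 + 59/211*3/8 = 202/633 = pi_Q  (ok)
  133/633*1/4 + 202/633*1/4 + 121/633*1/8 + 59/211*1/8 = 121/633 = pi_R  (ok)
  133/633*1/8 + 202/633*1/2 + 121/633*1/8 + 59/211*1/4 = 59/211 = pi_S  (ok)

Answer: 133/633 202/633 121/633 59/211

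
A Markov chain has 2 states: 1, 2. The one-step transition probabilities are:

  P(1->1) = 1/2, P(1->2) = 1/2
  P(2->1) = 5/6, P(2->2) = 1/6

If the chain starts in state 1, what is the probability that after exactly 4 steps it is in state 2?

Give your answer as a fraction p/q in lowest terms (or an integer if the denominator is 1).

Computing P^4 by repeated multiplication:
P^1 =
  1: [1/2, 1/2]
  2: [5/6, 1/6]
P^2 =
  1: [2/3, 1/3]
  2: [5/9, 4/9]
P^3 =
  1: [11/18, 7/18]
  2: [35/54, 19/54]
P^4 =
  1: [17/27, 10/27]
  2: [50/81, 31/81]

(P^4)[1 -> 2] = 10/27

Answer: 10/27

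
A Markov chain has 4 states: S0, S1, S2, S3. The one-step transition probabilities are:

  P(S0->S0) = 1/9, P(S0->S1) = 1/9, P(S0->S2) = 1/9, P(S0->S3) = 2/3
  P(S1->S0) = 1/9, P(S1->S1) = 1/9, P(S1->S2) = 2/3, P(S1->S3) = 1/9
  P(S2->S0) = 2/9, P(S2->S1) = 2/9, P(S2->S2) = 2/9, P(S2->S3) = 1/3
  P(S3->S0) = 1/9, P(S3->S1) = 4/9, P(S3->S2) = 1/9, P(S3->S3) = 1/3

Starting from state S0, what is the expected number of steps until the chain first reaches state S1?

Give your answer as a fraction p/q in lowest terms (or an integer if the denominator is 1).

Let h_i = expected steps to first reach S1 from state i.
Boundary: h_S1 = 0.
First-step equations for the other states:
  h_S0 = 1 + 1/9*h_S0 + 1/9*h_S1 + 1/9*h_S2 + 2/3*h_S3
  h_S2 = 1 + 2/9*h_S0 + 2/9*h_S1 + 2/9*h_S2 + 1/3*h_S3
  h_S3 = 1 + 1/9*h_S0 + 4/9*h_S1 + 1/9*h_S2 + 1/3*h_S3

Substituting h_S1 = 0 and rearranging gives the linear system (I - Q) h = 1:
  [8/9, -1/9, -2/3] . (h_S0, h_S2, h_S3) = 1
  [-2/9, 7/9, -1/3] . (h_S0, h_S2, h_S3) = 1
  [-1/9, -1/9, 2/3] . (h_S0, h_S2, h_S3) = 1

Solving yields:
  h_S0 = 32/9
  h_S2 = 31/9
  h_S3 = 8/3

Starting state is S0, so the expected hitting time is h_S0 = 32/9.

Answer: 32/9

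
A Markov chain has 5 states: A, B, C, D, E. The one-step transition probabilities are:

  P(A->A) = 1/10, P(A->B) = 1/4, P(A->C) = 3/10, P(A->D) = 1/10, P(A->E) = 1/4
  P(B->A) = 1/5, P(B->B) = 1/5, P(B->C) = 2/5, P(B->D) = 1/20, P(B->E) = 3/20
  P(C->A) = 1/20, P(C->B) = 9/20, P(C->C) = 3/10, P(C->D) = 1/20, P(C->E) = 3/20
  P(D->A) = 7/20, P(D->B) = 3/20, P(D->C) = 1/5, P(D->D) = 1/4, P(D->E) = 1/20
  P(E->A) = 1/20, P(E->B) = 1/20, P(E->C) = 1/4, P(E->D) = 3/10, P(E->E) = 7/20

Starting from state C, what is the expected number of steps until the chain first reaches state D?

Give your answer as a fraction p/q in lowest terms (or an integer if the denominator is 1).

Answer: 6272/657

Derivation:
Let h_i = expected steps to first reach D from state i.
Boundary: h_D = 0.
First-step equations for the other states:
  h_A = 1 + 1/10*h_A + 1/4*h_B + 3/10*h_C + 1/10*h_D + 1/4*h_E
  h_B = 1 + 1/5*h_A + 1/5*h_B + 2/5*h_C + 1/20*h_D + 3/20*h_E
  h_C = 1 + 1/20*h_A + 9/20*h_B + 3/10*h_C + 1/20*h_D + 3/20*h_E
  h_E = 1 + 1/20*h_A + 1/20*h_B + 1/4*h_C + 3/10*h_D + 7/20*h_E

Substituting h_D = 0 and rearranging gives the linear system (I - Q) h = 1:
  [9/10, -1/4, -3/10, -1/4] . (h_A, h_B, h_C, h_E) = 1
  [-1/5, 4/5, -2/5, -3/20] . (h_A, h_B, h_C, h_E) = 1
  [-1/20, -9/20, 7/10, -3/20] . (h_A, h_B, h_C, h_E) = 1
  [-1/20, -1/20, -1/4, 13/20] . (h_A, h_B, h_C, h_E) = 1

Solving yields:
  h_A = 5752/657
  h_B = 31048/3285
  h_C = 6272/657
  h_E = 21716/3285

Starting state is C, so the expected hitting time is h_C = 6272/657.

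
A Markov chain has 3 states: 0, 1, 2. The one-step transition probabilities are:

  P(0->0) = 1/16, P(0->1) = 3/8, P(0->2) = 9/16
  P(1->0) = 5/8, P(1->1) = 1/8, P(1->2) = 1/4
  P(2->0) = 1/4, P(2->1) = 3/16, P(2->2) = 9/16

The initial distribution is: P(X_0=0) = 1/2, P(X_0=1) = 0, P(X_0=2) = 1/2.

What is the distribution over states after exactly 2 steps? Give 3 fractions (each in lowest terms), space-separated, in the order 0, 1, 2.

Propagating the distribution step by step (d_{t+1} = d_t * P):
d_0 = (0=1/2, 1=0, 2=1/2)
  d_1[0] = 1/2*1/16 + 0*5/8 + 1/2*1/4 = 5/32
  d_1[1] = 1/2*3/8 + 0*1/8 + 1/2*3/16 = 9/32
  d_1[2] = 1/2*9/16 + 0*1/4 + 1/2*9/16 = 9/16
d_1 = (0=5/32, 1=9/32, 2=9/16)
  d_2[0] = 5/32*1/16 + 9/32*5/8 + 9/16*1/4 = 167/512
  d_2[1] = 5/32*3/8 + 9/32*1/8 + 9/16*3/16 = 51/256
  d_2[2] = 5/32*9/16 + 9/32*1/4 + 9/16*9/16 = 243/512
d_2 = (0=167/512, 1=51/256, 2=243/512)

Answer: 167/512 51/256 243/512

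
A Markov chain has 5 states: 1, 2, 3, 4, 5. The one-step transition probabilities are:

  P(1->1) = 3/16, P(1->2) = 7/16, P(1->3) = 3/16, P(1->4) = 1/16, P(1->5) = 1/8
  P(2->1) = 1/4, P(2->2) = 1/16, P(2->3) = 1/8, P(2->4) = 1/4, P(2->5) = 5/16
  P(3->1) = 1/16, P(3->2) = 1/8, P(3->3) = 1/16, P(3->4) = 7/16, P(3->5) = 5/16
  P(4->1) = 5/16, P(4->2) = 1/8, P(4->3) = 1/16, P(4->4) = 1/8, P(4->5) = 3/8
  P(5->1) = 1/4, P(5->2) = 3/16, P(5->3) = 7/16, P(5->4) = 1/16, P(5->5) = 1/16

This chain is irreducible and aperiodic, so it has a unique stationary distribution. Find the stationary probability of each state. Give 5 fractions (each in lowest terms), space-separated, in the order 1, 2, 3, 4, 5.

Answer: 3253/15273 6901/35637 19925/106911 19238/106911 24274/106911

Derivation:
The stationary distribution satisfies pi = pi * P, i.e.:
  pi_1 = 3/16*pi_1 + 1/4*pi_2 + 1/16*pi_3 + 5/16*pi_4 + 1/4*pi_5
  pi_2 = 7/16*pi_1 + 1/16*pi_2 + 1/8*pi_3 + 1/8*pi_4 + 3/16*pi_5
  pi_3 = 3/16*pi_1 + 1/8*pi_2 + 1/16*pi_3 + 1/16*pi_4 + 7/16*pi_5
  pi_4 = 1/16*pi_1 + 1/4*pi_2 + 7/16*pi_3 + 1/8*pi_4 + 1/16*pi_5
  pi_5 = 1/8*pi_1 + 5/16*pi_2 + 5/16*pi_3 + 3/8*pi_4 + 1/16*pi_5
with normalization: pi_1 + pi_2 + pi_3 + pi_4 + pi_5 = 1.

Using the first 4 balance equations plus normalization, the linear system A*pi = b is:
  [-13/16, 1/4, 1/16, 5/16, 1/4] . pi = 0
  [7/16, -15/16, 1/8, 1/8, 3/16] . pi = 0
  [3/16, 1/8, -15/16, 1/16, 7/16] . pi = 0
  [1/16, 1/4, 7/16, -7/8, 1/16] . pi = 0
  [1, 1, 1, 1, 1] . pi = 1

Solving yields:
  pi_1 = 3253/15273
  pi_2 = 6901/35637
  pi_3 = 19925/106911
  pi_4 = 19238/106911
  pi_5 = 24274/106911

Verification (pi * P):
  3253/15273*3/16 + 6901/35637*1/4 + 19925/106911*1/16 + 19238/106911*5/16 + 24274/106911*1/4 = 3253/15273 = pi_1  (ok)
  3253/15273*7/16 + 6901/35637*1/16 + 19925/106911*1/8 + 19238/106911*1/8 + 24274/106911*3/16 = 6901/35637 = pi_2  (ok)
  3253/15273*3/16 + 6901/35637*1/8 + 19925/106911*1/16 + 19238/106911*1/16 + 24274/106911*7/16 = 19925/106911 = pi_3  (ok)
  3253/15273*1/16 + 6901/35637*1/4 + 19925/106911*7/16 + 19238/106911*1/8 + 24274/106911*1/16 = 19238/106911 = pi_4  (ok)
  3253/15273*1/8 + 6901/35637*5/16 + 19925/106911*5/16 + 19238/106911*3/8 + 24274/106911*1/16 = 24274/106911 = pi_5  (ok)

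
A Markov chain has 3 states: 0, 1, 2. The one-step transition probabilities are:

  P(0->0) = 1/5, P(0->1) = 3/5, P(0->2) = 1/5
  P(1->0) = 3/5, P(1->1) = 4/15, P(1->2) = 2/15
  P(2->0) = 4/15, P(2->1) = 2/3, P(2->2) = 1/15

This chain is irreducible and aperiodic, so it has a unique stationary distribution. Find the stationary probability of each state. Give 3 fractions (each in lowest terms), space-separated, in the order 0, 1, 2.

The stationary distribution satisfies pi = pi * P, i.e.:
  pi_0 = 1/5*pi_0 + 3/5*pi_1 + 4/15*pi_2
  pi_1 = 3/5*pi_0 + 4/15*pi_1 + 2/3*pi_2
  pi_2 = 1/5*pi_0 + 2/15*pi_1 + 1/15*pi_2
with normalization: pi_0 + pi_1 + pi_2 = 1.

Using the first 2 balance equations plus normalization, the linear system A*pi = b is:
  [-4/5, 3/5, 4/15] . pi = 0
  [3/5, -11/15, 2/3] . pi = 0
  [1, 1, 1] . pi = 1

Solving yields:
  pi_0 = 134/341
  pi_1 = 156/341
  pi_2 = 51/341

Verification (pi * P):
  134/341*1/5 + 156/341*3/5 + 51/341*4/15 = 134/341 = pi_0  (ok)
  134/341*3/5 + 156/341*4/15 + 51/341*2/3 = 156/341 = pi_1  (ok)
  134/341*1/5 + 156/341*2/15 + 51/341*1/15 = 51/341 = pi_2  (ok)

Answer: 134/341 156/341 51/341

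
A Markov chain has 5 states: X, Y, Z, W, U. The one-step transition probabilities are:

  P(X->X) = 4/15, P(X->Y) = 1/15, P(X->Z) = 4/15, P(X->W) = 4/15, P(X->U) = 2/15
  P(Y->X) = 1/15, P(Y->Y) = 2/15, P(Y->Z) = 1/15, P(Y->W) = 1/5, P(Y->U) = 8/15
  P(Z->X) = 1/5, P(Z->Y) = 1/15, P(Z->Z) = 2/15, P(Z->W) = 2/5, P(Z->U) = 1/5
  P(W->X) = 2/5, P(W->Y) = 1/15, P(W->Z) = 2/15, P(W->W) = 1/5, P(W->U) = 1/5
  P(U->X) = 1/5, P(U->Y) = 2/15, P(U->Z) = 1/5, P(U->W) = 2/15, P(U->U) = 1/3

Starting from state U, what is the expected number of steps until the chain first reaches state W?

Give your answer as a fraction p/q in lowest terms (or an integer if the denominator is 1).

Answer: 49470/10723

Derivation:
Let h_i = expected steps to first reach W from state i.
Boundary: h_W = 0.
First-step equations for the other states:
  h_X = 1 + 4/15*h_X + 1/15*h_Y + 4/15*h_Z + 4/15*h_W + 2/15*h_U
  h_Y = 1 + 1/15*h_X + 2/15*h_Y + 1/15*h_Z + 1/5*h_W + 8/15*h_U
  h_Z = 1 + 1/5*h_X + 1/15*h_Y + 2/15*h_Z + 2/5*h_W + 1/5*h_U
  h_U = 1 + 1/5*h_X + 2/15*h_Y + 1/5*h_Z + 2/15*h_W + 1/3*h_U

Substituting h_W = 0 and rearranging gives the linear system (I - Q) h = 1:
  [11/15, -1/15, -4/15, -2/15] . (h_X, h_Y, h_Z, h_U) = 1
  [-1/15, 13/15, -1/15, -8/15] . (h_X, h_Y, h_Z, h_U) = 1
  [-1/5, -1/15, 13/15, -1/5] . (h_X, h_Y, h_Z, h_U) = 1
  [-1/5, -2/15, -1/5, 2/3] . (h_X, h_Y, h_Z, h_U) = 1

Solving yields:
  h_X = 41565/10723
  h_Y = 48870/10723
  h_Z = 37140/10723
  h_U = 49470/10723

Starting state is U, so the expected hitting time is h_U = 49470/10723.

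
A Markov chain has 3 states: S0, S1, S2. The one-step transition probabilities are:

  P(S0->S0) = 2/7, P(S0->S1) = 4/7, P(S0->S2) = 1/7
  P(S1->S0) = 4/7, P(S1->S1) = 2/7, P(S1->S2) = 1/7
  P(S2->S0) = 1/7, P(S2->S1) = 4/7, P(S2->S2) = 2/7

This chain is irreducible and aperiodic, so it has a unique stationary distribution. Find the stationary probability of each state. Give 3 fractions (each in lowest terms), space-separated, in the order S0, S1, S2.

The stationary distribution satisfies pi = pi * P, i.e.:
  pi_S0 = 2/7*pi_S0 + 4/7*pi_S1 + 1/7*pi_S2
  pi_S1 = 4/7*pi_S0 + 2/7*pi_S1 + 4/7*pi_S2
  pi_S2 = 1/7*pi_S0 + 1/7*pi_S1 + 2/7*pi_S2
with normalization: pi_S0 + pi_S1 + pi_S2 = 1.

Using the first 2 balance equations plus normalization, the linear system A*pi = b is:
  [-5/7, 4/7, 1/7] . pi = 0
  [4/7, -5/7, 4/7] . pi = 0
  [1, 1, 1] . pi = 1

Solving yields:
  pi_S0 = 7/18
  pi_S1 = 4/9
  pi_S2 = 1/6

Verification (pi * P):
  7/18*2/7 + 4/9*4/7 + 1/6*1/7 = 7/18 = pi_S0  (ok)
  7/18*4/7 + 4/9*2/7 + 1/6*4/7 = 4/9 = pi_S1  (ok)
  7/18*1/7 + 4/9*1/7 + 1/6*2/7 = 1/6 = pi_S2  (ok)

Answer: 7/18 4/9 1/6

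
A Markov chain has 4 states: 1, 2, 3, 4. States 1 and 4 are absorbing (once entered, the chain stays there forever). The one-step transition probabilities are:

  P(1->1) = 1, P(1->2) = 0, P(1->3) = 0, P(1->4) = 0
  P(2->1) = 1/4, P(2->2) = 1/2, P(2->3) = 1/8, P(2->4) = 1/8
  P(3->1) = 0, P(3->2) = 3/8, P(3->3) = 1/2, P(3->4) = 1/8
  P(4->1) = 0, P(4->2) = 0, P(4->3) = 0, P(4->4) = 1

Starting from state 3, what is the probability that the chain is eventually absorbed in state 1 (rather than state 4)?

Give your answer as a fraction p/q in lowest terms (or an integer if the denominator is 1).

Let a_i = P(absorbed in 1 | start in state i).
Boundary conditions: a_1 = 1, a_4 = 0.
For each transient state i, a_i = sum_j P(i->j) * a_j:
  a_2 = 1/4*a_1 + 1/2*a_2 + 1/8*a_3 + 1/8*a_4
  a_3 = 0*a_1 + 3/8*a_2 + 1/2*a_3 + 1/8*a_4

Substituting a_1 = 1 and a_4 = 0, rearrange to (I - Q) a = r where r[i] = P(i -> 1):
  [1/2, -1/8] . (a_2, a_3) = 1/4
  [-3/8, 1/2] . (a_2, a_3) = 0

Solving yields:
  a_2 = 8/13
  a_3 = 6/13

Starting state is 3, so the absorption probability is a_3 = 6/13.

Answer: 6/13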